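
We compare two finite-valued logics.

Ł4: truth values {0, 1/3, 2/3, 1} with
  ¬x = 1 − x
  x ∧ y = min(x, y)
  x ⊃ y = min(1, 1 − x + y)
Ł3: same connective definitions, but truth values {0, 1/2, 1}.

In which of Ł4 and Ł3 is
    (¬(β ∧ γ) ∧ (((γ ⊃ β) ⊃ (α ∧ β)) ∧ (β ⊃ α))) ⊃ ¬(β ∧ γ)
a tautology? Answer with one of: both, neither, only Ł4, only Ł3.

In Ł4: every assignment gives 1 — tautology.
In Ł3: every assignment gives 1 — tautology.

both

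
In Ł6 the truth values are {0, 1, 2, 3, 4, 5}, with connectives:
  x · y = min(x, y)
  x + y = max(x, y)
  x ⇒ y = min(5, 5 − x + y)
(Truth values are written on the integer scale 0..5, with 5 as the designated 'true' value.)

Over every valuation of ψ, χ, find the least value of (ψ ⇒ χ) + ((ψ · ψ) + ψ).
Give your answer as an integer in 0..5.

3

Take ψ = 2, χ = 0:
ψ ⇒ χ = 2 ⇒ 0 = 3
ψ · ψ = 2 · 2 = 2
(ψ · ψ) + ψ = 2 + 2 = 2
(ψ ⇒ χ) + ((ψ · ψ) + ψ) = 3 + 2 = 3
No assignment yields a value below 3, so this is the minimum.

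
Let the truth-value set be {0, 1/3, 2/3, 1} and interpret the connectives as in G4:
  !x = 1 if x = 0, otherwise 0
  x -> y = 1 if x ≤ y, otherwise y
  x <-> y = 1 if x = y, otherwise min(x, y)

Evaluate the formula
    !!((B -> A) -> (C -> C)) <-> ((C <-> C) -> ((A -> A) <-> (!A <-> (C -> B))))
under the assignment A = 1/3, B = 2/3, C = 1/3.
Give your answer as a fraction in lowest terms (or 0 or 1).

0

B -> A = 2/3 -> 1/3 = 1/3
C -> C = 1/3 -> 1/3 = 1
(B -> A) -> (C -> C) = 1/3 -> 1 = 1
!((B -> A) -> (C -> C)) = !1 = 0
!!((B -> A) -> (C -> C)) = !0 = 1
C <-> C = 1/3 <-> 1/3 = 1
A -> A = 1/3 -> 1/3 = 1
!A = !1/3 = 0
C -> B = 1/3 -> 2/3 = 1
!A <-> (C -> B) = 0 <-> 1 = 0
(A -> A) <-> (!A <-> (C -> B)) = 1 <-> 0 = 0
(C <-> C) -> ((A -> A) <-> (!A <-> (C -> B))) = 1 -> 0 = 0
!!((B -> A) -> (C -> C)) <-> ((C <-> C) -> ((A -> A) <-> (!A <-> (C -> B)))) = 1 <-> 0 = 0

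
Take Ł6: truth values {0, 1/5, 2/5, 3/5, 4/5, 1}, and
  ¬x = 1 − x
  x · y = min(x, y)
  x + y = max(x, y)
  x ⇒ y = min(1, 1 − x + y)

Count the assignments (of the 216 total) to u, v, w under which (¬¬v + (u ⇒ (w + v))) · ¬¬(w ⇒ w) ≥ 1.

value 1: 161 assignments (counts)
value 4/5: 25 assignments
value 3/5: 16 assignments
value 2/5: 9 assignments
value 1/5: 4 assignments
value 0: 1 assignment
So 161 of the 216 assignments meet the threshold.

161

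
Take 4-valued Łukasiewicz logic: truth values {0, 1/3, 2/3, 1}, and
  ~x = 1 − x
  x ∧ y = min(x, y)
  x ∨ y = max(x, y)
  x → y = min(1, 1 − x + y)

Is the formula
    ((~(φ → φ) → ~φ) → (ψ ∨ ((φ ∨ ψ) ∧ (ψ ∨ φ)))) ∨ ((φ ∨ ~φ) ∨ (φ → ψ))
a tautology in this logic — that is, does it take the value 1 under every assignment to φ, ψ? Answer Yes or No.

Counterexample: take φ = 1/3, ψ = 0.
φ → φ = 1/3 → 1/3 = 1
~(φ → φ) = ~1 = 0
~φ = ~1/3 = 2/3
~(φ → φ) → ~φ = 0 → 2/3 = 1
φ ∨ ψ = 1/3 ∨ 0 = 1/3
ψ ∨ φ = 0 ∨ 1/3 = 1/3
(φ ∨ ψ) ∧ (ψ ∨ φ) = 1/3 ∧ 1/3 = 1/3
ψ ∨ ((φ ∨ ψ) ∧ (ψ ∨ φ)) = 0 ∨ 1/3 = 1/3
(~(φ → φ) → ~φ) → (ψ ∨ ((φ ∨ ψ) ∧ (ψ ∨ φ))) = 1 → 1/3 = 1/3
~φ = ~1/3 = 2/3
φ ∨ ~φ = 1/3 ∨ 2/3 = 2/3
φ → ψ = 1/3 → 0 = 2/3
(φ ∨ ~φ) ∨ (φ → ψ) = 2/3 ∨ 2/3 = 2/3
((~(φ → φ) → ~φ) → (ψ ∨ ((φ ∨ ψ) ∧ (ψ ∨ φ)))) ∨ ((φ ∨ ~φ) ∨ (φ → ψ)) = 1/3 ∨ 2/3 = 2/3
This gives 2/3 ≠ 1.

No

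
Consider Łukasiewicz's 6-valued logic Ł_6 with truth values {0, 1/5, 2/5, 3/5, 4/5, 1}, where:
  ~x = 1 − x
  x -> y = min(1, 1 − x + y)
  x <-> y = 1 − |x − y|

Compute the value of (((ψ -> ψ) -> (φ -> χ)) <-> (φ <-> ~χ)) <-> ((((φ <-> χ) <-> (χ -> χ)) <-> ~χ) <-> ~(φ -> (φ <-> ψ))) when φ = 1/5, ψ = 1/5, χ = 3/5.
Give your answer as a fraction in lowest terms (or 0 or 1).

ψ -> ψ = 1/5 -> 1/5 = 1
φ -> χ = 1/5 -> 3/5 = 1
(ψ -> ψ) -> (φ -> χ) = 1 -> 1 = 1
~χ = ~3/5 = 2/5
φ <-> ~χ = 1/5 <-> 2/5 = 4/5
((ψ -> ψ) -> (φ -> χ)) <-> (φ <-> ~χ) = 1 <-> 4/5 = 4/5
φ <-> χ = 1/5 <-> 3/5 = 3/5
χ -> χ = 3/5 -> 3/5 = 1
(φ <-> χ) <-> (χ -> χ) = 3/5 <-> 1 = 3/5
~χ = ~3/5 = 2/5
((φ <-> χ) <-> (χ -> χ)) <-> ~χ = 3/5 <-> 2/5 = 4/5
φ <-> ψ = 1/5 <-> 1/5 = 1
φ -> (φ <-> ψ) = 1/5 -> 1 = 1
~(φ -> (φ <-> ψ)) = ~1 = 0
(((φ <-> χ) <-> (χ -> χ)) <-> ~χ) <-> ~(φ -> (φ <-> ψ)) = 4/5 <-> 0 = 1/5
(((ψ -> ψ) -> (φ -> χ)) <-> (φ <-> ~χ)) <-> ((((φ <-> χ) <-> (χ -> χ)) <-> ~χ) <-> ~(φ -> (φ <-> ψ))) = 4/5 <-> 1/5 = 2/5

2/5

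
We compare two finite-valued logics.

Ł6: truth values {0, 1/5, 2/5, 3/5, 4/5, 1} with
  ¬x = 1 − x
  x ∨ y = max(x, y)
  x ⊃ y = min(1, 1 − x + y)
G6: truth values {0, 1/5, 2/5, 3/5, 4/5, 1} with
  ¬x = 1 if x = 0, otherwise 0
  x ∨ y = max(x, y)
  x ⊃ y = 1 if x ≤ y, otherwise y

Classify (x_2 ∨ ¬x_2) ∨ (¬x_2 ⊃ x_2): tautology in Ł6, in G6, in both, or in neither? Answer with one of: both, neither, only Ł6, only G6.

In Ł6: at x_2 = 1/5 the value is 4/5 — not a tautology.
In G6: every assignment gives 1 — tautology.

only G6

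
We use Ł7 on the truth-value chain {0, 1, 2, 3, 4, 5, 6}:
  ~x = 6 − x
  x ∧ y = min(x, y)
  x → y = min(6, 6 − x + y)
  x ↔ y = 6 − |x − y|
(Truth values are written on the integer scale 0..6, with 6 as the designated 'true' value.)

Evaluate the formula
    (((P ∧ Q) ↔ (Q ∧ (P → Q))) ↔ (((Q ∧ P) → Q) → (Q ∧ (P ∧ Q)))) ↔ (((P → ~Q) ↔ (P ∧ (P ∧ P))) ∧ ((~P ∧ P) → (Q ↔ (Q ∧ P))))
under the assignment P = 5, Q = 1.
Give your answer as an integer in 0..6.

2

P ∧ Q = 5 ∧ 1 = 1
P → Q = 5 → 1 = 2
Q ∧ (P → Q) = 1 ∧ 2 = 1
(P ∧ Q) ↔ (Q ∧ (P → Q)) = 1 ↔ 1 = 6
Q ∧ P = 1 ∧ 5 = 1
(Q ∧ P) → Q = 1 → 1 = 6
P ∧ Q = 5 ∧ 1 = 1
Q ∧ (P ∧ Q) = 1 ∧ 1 = 1
((Q ∧ P) → Q) → (Q ∧ (P ∧ Q)) = 6 → 1 = 1
((P ∧ Q) ↔ (Q ∧ (P → Q))) ↔ (((Q ∧ P) → Q) → (Q ∧ (P ∧ Q))) = 6 ↔ 1 = 1
~Q = ~1 = 5
P → ~Q = 5 → 5 = 6
P ∧ P = 5 ∧ 5 = 5
P ∧ (P ∧ P) = 5 ∧ 5 = 5
(P → ~Q) ↔ (P ∧ (P ∧ P)) = 6 ↔ 5 = 5
~P = ~5 = 1
~P ∧ P = 1 ∧ 5 = 1
Q ∧ P = 1 ∧ 5 = 1
Q ↔ (Q ∧ P) = 1 ↔ 1 = 6
(~P ∧ P) → (Q ↔ (Q ∧ P)) = 1 → 6 = 6
((P → ~Q) ↔ (P ∧ (P ∧ P))) ∧ ((~P ∧ P) → (Q ↔ (Q ∧ P))) = 5 ∧ 6 = 5
(((P ∧ Q) ↔ (Q ∧ (P → Q))) ↔ (((Q ∧ P) → Q) → (Q ∧ (P ∧ Q)))) ↔ (((P → ~Q) ↔ (P ∧ (P ∧ P))) ∧ ((~P ∧ P) → (Q ↔ (Q ∧ P)))) = 1 ↔ 5 = 2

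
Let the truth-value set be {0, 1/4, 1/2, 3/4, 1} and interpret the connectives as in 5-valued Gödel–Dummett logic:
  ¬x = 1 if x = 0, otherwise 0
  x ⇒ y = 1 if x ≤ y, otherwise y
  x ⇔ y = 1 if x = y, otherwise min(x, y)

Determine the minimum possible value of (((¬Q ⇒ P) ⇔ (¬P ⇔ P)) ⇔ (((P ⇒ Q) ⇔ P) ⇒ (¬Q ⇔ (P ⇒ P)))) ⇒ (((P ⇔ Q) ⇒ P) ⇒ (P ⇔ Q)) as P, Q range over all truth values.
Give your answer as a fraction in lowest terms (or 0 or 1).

1/4

Take P = 1/4, Q = 1/2:
¬Q = ¬1/2 = 0
¬Q ⇒ P = 0 ⇒ 1/4 = 1
¬P = ¬1/4 = 0
¬P ⇔ P = 0 ⇔ 1/4 = 0
(¬Q ⇒ P) ⇔ (¬P ⇔ P) = 1 ⇔ 0 = 0
P ⇒ Q = 1/4 ⇒ 1/2 = 1
(P ⇒ Q) ⇔ P = 1 ⇔ 1/4 = 1/4
¬Q = ¬1/2 = 0
P ⇒ P = 1/4 ⇒ 1/4 = 1
¬Q ⇔ (P ⇒ P) = 0 ⇔ 1 = 0
((P ⇒ Q) ⇔ P) ⇒ (¬Q ⇔ (P ⇒ P)) = 1/4 ⇒ 0 = 0
((¬Q ⇒ P) ⇔ (¬P ⇔ P)) ⇔ (((P ⇒ Q) ⇔ P) ⇒ (¬Q ⇔ (P ⇒ P))) = 0 ⇔ 0 = 1
P ⇔ Q = 1/4 ⇔ 1/2 = 1/4
(P ⇔ Q) ⇒ P = 1/4 ⇒ 1/4 = 1
P ⇔ Q = 1/4 ⇔ 1/2 = 1/4
((P ⇔ Q) ⇒ P) ⇒ (P ⇔ Q) = 1 ⇒ 1/4 = 1/4
(((¬Q ⇒ P) ⇔ (¬P ⇔ P)) ⇔ (((P ⇒ Q) ⇔ P) ⇒ (¬Q ⇔ (P ⇒ P)))) ⇒ (((P ⇔ Q) ⇒ P) ⇒ (P ⇔ Q)) = 1 ⇒ 1/4 = 1/4
No assignment yields a value below 1/4, so this is the minimum.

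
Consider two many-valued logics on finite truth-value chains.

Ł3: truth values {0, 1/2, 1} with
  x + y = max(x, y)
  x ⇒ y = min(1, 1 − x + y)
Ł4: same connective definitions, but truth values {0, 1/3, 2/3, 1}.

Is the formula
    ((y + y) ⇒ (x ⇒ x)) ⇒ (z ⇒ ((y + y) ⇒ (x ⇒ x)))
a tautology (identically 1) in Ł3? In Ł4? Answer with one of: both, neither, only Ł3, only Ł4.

In Ł3: every assignment gives 1 — tautology.
In Ł4: every assignment gives 1 — tautology.

both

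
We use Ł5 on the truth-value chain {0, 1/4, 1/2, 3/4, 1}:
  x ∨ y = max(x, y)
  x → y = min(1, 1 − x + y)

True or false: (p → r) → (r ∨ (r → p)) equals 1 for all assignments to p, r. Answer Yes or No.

No

Counterexample: take p = 0, r = 1/4.
p → r = 0 → 1/4 = 1
r → p = 1/4 → 0 = 3/4
r ∨ (r → p) = 1/4 ∨ 3/4 = 3/4
(p → r) → (r ∨ (r → p)) = 1 → 3/4 = 3/4
This gives 3/4 ≠ 1.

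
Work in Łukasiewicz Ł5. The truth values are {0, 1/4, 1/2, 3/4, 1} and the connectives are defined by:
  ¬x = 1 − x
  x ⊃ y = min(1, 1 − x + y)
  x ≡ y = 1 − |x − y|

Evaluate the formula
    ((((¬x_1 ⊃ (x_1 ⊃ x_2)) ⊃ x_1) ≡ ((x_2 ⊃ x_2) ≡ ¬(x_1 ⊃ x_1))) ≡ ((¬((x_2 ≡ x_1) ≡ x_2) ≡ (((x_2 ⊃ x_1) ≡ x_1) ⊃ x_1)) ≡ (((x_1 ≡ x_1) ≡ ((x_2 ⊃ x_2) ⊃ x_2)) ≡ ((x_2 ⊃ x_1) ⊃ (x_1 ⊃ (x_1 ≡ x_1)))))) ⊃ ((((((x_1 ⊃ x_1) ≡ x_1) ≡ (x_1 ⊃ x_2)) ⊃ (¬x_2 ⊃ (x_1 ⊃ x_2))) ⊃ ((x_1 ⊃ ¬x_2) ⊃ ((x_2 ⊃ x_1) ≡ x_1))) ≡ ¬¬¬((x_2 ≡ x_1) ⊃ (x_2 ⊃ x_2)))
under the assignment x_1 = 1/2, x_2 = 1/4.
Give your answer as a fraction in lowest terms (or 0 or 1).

¬x_1 = ¬1/2 = 1/2
x_1 ⊃ x_2 = 1/2 ⊃ 1/4 = 3/4
¬x_1 ⊃ (x_1 ⊃ x_2) = 1/2 ⊃ 3/4 = 1
(¬x_1 ⊃ (x_1 ⊃ x_2)) ⊃ x_1 = 1 ⊃ 1/2 = 1/2
x_2 ⊃ x_2 = 1/4 ⊃ 1/4 = 1
x_1 ⊃ x_1 = 1/2 ⊃ 1/2 = 1
¬(x_1 ⊃ x_1) = ¬1 = 0
(x_2 ⊃ x_2) ≡ ¬(x_1 ⊃ x_1) = 1 ≡ 0 = 0
((¬x_1 ⊃ (x_1 ⊃ x_2)) ⊃ x_1) ≡ ((x_2 ⊃ x_2) ≡ ¬(x_1 ⊃ x_1)) = 1/2 ≡ 0 = 1/2
x_2 ≡ x_1 = 1/4 ≡ 1/2 = 3/4
(x_2 ≡ x_1) ≡ x_2 = 3/4 ≡ 1/4 = 1/2
¬((x_2 ≡ x_1) ≡ x_2) = ¬1/2 = 1/2
x_2 ⊃ x_1 = 1/4 ⊃ 1/2 = 1
(x_2 ⊃ x_1) ≡ x_1 = 1 ≡ 1/2 = 1/2
((x_2 ⊃ x_1) ≡ x_1) ⊃ x_1 = 1/2 ⊃ 1/2 = 1
¬((x_2 ≡ x_1) ≡ x_2) ≡ (((x_2 ⊃ x_1) ≡ x_1) ⊃ x_1) = 1/2 ≡ 1 = 1/2
x_1 ≡ x_1 = 1/2 ≡ 1/2 = 1
x_2 ⊃ x_2 = 1/4 ⊃ 1/4 = 1
(x_2 ⊃ x_2) ⊃ x_2 = 1 ⊃ 1/4 = 1/4
(x_1 ≡ x_1) ≡ ((x_2 ⊃ x_2) ⊃ x_2) = 1 ≡ 1/4 = 1/4
x_2 ⊃ x_1 = 1/4 ⊃ 1/2 = 1
x_1 ≡ x_1 = 1/2 ≡ 1/2 = 1
x_1 ⊃ (x_1 ≡ x_1) = 1/2 ⊃ 1 = 1
(x_2 ⊃ x_1) ⊃ (x_1 ⊃ (x_1 ≡ x_1)) = 1 ⊃ 1 = 1
((x_1 ≡ x_1) ≡ ((x_2 ⊃ x_2) ⊃ x_2)) ≡ ((x_2 ⊃ x_1) ⊃ (x_1 ⊃ (x_1 ≡ x_1))) = 1/4 ≡ 1 = 1/4
(¬((x_2 ≡ x_1) ≡ x_2) ≡ (((x_2 ⊃ x_1) ≡ x_1) ⊃ x_1)) ≡ (((x_1 ≡ x_1) ≡ ((x_2 ⊃ x_2) ⊃ x_2)) ≡ ((x_2 ⊃ x_1) ⊃ (x_1 ⊃ (x_1 ≡ x_1)))) = 1/2 ≡ 1/4 = 3/4
(((¬x_1 ⊃ (x_1 ⊃ x_2)) ⊃ x_1) ≡ ((x_2 ⊃ x_2) ≡ ¬(x_1 ⊃ x_1))) ≡ ((¬((x_2 ≡ x_1) ≡ x_2) ≡ (((x_2 ⊃ x_1) ≡ x_1) ⊃ x_1)) ≡ (((x_1 ≡ x_1) ≡ ((x_2 ⊃ x_2) ⊃ x_2)) ≡ ((x_2 ⊃ x_1) ⊃ (x_1 ⊃ (x_1 ≡ x_1))))) = 1/2 ≡ 3/4 = 3/4
x_1 ⊃ x_1 = 1/2 ⊃ 1/2 = 1
(x_1 ⊃ x_1) ≡ x_1 = 1 ≡ 1/2 = 1/2
x_1 ⊃ x_2 = 1/2 ⊃ 1/4 = 3/4
((x_1 ⊃ x_1) ≡ x_1) ≡ (x_1 ⊃ x_2) = 1/2 ≡ 3/4 = 3/4
¬x_2 = ¬1/4 = 3/4
x_1 ⊃ x_2 = 1/2 ⊃ 1/4 = 3/4
¬x_2 ⊃ (x_1 ⊃ x_2) = 3/4 ⊃ 3/4 = 1
(((x_1 ⊃ x_1) ≡ x_1) ≡ (x_1 ⊃ x_2)) ⊃ (¬x_2 ⊃ (x_1 ⊃ x_2)) = 3/4 ⊃ 1 = 1
¬x_2 = ¬1/4 = 3/4
x_1 ⊃ ¬x_2 = 1/2 ⊃ 3/4 = 1
x_2 ⊃ x_1 = 1/4 ⊃ 1/2 = 1
(x_2 ⊃ x_1) ≡ x_1 = 1 ≡ 1/2 = 1/2
(x_1 ⊃ ¬x_2) ⊃ ((x_2 ⊃ x_1) ≡ x_1) = 1 ⊃ 1/2 = 1/2
((((x_1 ⊃ x_1) ≡ x_1) ≡ (x_1 ⊃ x_2)) ⊃ (¬x_2 ⊃ (x_1 ⊃ x_2))) ⊃ ((x_1 ⊃ ¬x_2) ⊃ ((x_2 ⊃ x_1) ≡ x_1)) = 1 ⊃ 1/2 = 1/2
x_2 ≡ x_1 = 1/4 ≡ 1/2 = 3/4
x_2 ⊃ x_2 = 1/4 ⊃ 1/4 = 1
(x_2 ≡ x_1) ⊃ (x_2 ⊃ x_2) = 3/4 ⊃ 1 = 1
¬((x_2 ≡ x_1) ⊃ (x_2 ⊃ x_2)) = ¬1 = 0
¬¬((x_2 ≡ x_1) ⊃ (x_2 ⊃ x_2)) = ¬0 = 1
¬¬¬((x_2 ≡ x_1) ⊃ (x_2 ⊃ x_2)) = ¬1 = 0
(((((x_1 ⊃ x_1) ≡ x_1) ≡ (x_1 ⊃ x_2)) ⊃ (¬x_2 ⊃ (x_1 ⊃ x_2))) ⊃ ((x_1 ⊃ ¬x_2) ⊃ ((x_2 ⊃ x_1) ≡ x_1))) ≡ ¬¬¬((x_2 ≡ x_1) ⊃ (x_2 ⊃ x_2)) = 1/2 ≡ 0 = 1/2
((((¬x_1 ⊃ (x_1 ⊃ x_2)) ⊃ x_1) ≡ ((x_2 ⊃ x_2) ≡ ¬(x_1 ⊃ x_1))) ≡ ((¬((x_2 ≡ x_1) ≡ x_2) ≡ (((x_2 ⊃ x_1) ≡ x_1) ⊃ x_1)) ≡ (((x_1 ≡ x_1) ≡ ((x_2 ⊃ x_2) ⊃ x_2)) ≡ ((x_2 ⊃ x_1) ⊃ (x_1 ⊃ (x_1 ≡ x_1)))))) ⊃ ((((((x_1 ⊃ x_1) ≡ x_1) ≡ (x_1 ⊃ x_2)) ⊃ (¬x_2 ⊃ (x_1 ⊃ x_2))) ⊃ ((x_1 ⊃ ¬x_2) ⊃ ((x_2 ⊃ x_1) ≡ x_1))) ≡ ¬¬¬((x_2 ≡ x_1) ⊃ (x_2 ⊃ x_2))) = 3/4 ⊃ 1/2 = 3/4

3/4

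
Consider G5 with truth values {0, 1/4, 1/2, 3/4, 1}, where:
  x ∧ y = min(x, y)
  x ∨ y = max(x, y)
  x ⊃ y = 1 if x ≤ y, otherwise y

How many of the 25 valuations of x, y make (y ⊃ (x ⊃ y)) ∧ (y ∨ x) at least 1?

9

value 1: 9 assignments (counts)
value 3/4: 7 assignments
value 1/2: 5 assignments
value 1/4: 3 assignments
value 0: 1 assignment
So 9 of the 25 assignments meet the threshold.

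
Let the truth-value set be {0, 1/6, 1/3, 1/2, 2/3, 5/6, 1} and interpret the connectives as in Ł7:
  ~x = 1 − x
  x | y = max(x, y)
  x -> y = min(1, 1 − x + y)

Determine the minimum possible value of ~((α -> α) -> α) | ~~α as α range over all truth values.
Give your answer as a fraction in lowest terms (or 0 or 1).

Take α = 1/2:
α -> α = 1/2 -> 1/2 = 1
(α -> α) -> α = 1 -> 1/2 = 1/2
~((α -> α) -> α) = ~1/2 = 1/2
~α = ~1/2 = 1/2
~~α = ~1/2 = 1/2
~((α -> α) -> α) | ~~α = 1/2 | 1/2 = 1/2
No assignment yields a value below 1/2, so this is the minimum.

1/2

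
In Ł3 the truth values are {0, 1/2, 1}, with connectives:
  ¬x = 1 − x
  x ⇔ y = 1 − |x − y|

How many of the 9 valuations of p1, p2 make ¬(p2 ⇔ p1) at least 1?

p1 = 0, p2 = 0 ↦ 0  <
p1 = 0, p2 = 1/2 ↦ 1/2  <
p1 = 0, p2 = 1 ↦ 1  ≥
p1 = 1/2, p2 = 0 ↦ 1/2  <
p1 = 1/2, p2 = 1/2 ↦ 0  <
p1 = 1/2, p2 = 1 ↦ 1/2  <
p1 = 1, p2 = 0 ↦ 1  ≥
p1 = 1, p2 = 1/2 ↦ 1/2  <
p1 = 1, p2 = 1 ↦ 0  <
So 2 of the 9 assignments meet the threshold.

2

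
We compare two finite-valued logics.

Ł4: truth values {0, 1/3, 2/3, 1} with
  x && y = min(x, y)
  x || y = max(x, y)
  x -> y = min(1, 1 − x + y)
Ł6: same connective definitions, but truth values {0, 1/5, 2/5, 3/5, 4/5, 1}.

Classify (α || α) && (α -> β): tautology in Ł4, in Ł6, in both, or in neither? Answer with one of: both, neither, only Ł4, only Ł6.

In Ł4: at α = 0, β = 0 the value is 0 — not a tautology.
In Ł6: at α = 0, β = 0 the value is 0 — not a tautology.

neither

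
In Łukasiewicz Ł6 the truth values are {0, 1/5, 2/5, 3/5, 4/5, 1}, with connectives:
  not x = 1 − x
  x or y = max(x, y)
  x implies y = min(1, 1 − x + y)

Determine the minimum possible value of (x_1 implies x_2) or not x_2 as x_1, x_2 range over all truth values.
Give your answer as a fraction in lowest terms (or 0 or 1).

Take x_1 = 4/5, x_2 = 2/5:
x_1 implies x_2 = 4/5 implies 2/5 = 3/5
not x_2 = not 2/5 = 3/5
(x_1 implies x_2) or not x_2 = 3/5 or 3/5 = 3/5
No assignment yields a value below 3/5, so this is the minimum.

3/5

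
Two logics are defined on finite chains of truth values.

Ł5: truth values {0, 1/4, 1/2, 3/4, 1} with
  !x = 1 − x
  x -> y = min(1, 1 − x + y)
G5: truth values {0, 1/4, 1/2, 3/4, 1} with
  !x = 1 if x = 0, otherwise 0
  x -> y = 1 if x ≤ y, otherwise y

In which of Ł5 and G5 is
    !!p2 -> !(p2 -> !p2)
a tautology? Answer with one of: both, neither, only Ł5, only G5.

only G5

In Ł5: at p2 = 1/4 the value is 3/4 — not a tautology.
In G5: every assignment gives 1 — tautology.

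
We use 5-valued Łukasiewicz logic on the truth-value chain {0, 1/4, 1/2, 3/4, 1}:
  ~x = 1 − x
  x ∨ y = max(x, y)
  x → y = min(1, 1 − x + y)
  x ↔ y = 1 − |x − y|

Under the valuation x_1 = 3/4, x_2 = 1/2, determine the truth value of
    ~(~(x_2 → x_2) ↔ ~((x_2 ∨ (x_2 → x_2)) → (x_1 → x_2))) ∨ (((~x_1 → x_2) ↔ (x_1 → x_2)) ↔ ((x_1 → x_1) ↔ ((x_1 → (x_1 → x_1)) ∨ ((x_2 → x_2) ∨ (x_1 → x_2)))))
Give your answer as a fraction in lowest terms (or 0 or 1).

3/4

x_2 → x_2 = 1/2 → 1/2 = 1
~(x_2 → x_2) = ~1 = 0
x_2 → x_2 = 1/2 → 1/2 = 1
x_2 ∨ (x_2 → x_2) = 1/2 ∨ 1 = 1
x_1 → x_2 = 3/4 → 1/2 = 3/4
(x_2 ∨ (x_2 → x_2)) → (x_1 → x_2) = 1 → 3/4 = 3/4
~((x_2 ∨ (x_2 → x_2)) → (x_1 → x_2)) = ~3/4 = 1/4
~(x_2 → x_2) ↔ ~((x_2 ∨ (x_2 → x_2)) → (x_1 → x_2)) = 0 ↔ 1/4 = 3/4
~(~(x_2 → x_2) ↔ ~((x_2 ∨ (x_2 → x_2)) → (x_1 → x_2))) = ~3/4 = 1/4
~x_1 = ~3/4 = 1/4
~x_1 → x_2 = 1/4 → 1/2 = 1
x_1 → x_2 = 3/4 → 1/2 = 3/4
(~x_1 → x_2) ↔ (x_1 → x_2) = 1 ↔ 3/4 = 3/4
x_1 → x_1 = 3/4 → 3/4 = 1
x_1 → x_1 = 3/4 → 3/4 = 1
x_1 → (x_1 → x_1) = 3/4 → 1 = 1
x_2 → x_2 = 1/2 → 1/2 = 1
x_1 → x_2 = 3/4 → 1/2 = 3/4
(x_2 → x_2) ∨ (x_1 → x_2) = 1 ∨ 3/4 = 1
(x_1 → (x_1 → x_1)) ∨ ((x_2 → x_2) ∨ (x_1 → x_2)) = 1 ∨ 1 = 1
(x_1 → x_1) ↔ ((x_1 → (x_1 → x_1)) ∨ ((x_2 → x_2) ∨ (x_1 → x_2))) = 1 ↔ 1 = 1
((~x_1 → x_2) ↔ (x_1 → x_2)) ↔ ((x_1 → x_1) ↔ ((x_1 → (x_1 → x_1)) ∨ ((x_2 → x_2) ∨ (x_1 → x_2)))) = 3/4 ↔ 1 = 3/4
~(~(x_2 → x_2) ↔ ~((x_2 ∨ (x_2 → x_2)) → (x_1 → x_2))) ∨ (((~x_1 → x_2) ↔ (x_1 → x_2)) ↔ ((x_1 → x_1) ↔ ((x_1 → (x_1 → x_1)) ∨ ((x_2 → x_2) ∨ (x_1 → x_2))))) = 1/4 ∨ 3/4 = 3/4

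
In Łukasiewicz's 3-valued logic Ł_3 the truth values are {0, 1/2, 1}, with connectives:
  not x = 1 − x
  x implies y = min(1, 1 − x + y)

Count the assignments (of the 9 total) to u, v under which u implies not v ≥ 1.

6

u = 0, v = 0 ↦ 1  ≥
u = 0, v = 1/2 ↦ 1  ≥
u = 0, v = 1 ↦ 1  ≥
u = 1/2, v = 0 ↦ 1  ≥
u = 1/2, v = 1/2 ↦ 1  ≥
u = 1/2, v = 1 ↦ 1/2  <
u = 1, v = 0 ↦ 1  ≥
u = 1, v = 1/2 ↦ 1/2  <
u = 1, v = 1 ↦ 0  <
So 6 of the 9 assignments meet the threshold.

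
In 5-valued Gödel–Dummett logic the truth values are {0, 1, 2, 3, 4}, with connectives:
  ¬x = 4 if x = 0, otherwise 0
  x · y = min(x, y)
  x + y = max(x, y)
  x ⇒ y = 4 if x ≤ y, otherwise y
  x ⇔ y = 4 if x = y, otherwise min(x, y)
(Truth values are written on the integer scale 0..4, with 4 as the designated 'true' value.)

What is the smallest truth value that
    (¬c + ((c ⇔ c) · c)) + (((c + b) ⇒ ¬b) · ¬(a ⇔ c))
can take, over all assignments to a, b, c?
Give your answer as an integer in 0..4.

Take a = 0, b = 1, c = 1:
¬c = ¬1 = 0
c ⇔ c = 1 ⇔ 1 = 4
(c ⇔ c) · c = 4 · 1 = 1
¬c + ((c ⇔ c) · c) = 0 + 1 = 1
c + b = 1 + 1 = 1
¬b = ¬1 = 0
(c + b) ⇒ ¬b = 1 ⇒ 0 = 0
a ⇔ c = 0 ⇔ 1 = 0
¬(a ⇔ c) = ¬0 = 4
((c + b) ⇒ ¬b) · ¬(a ⇔ c) = 0 · 4 = 0
(¬c + ((c ⇔ c) · c)) + (((c + b) ⇒ ¬b) · ¬(a ⇔ c)) = 1 + 0 = 1
No assignment yields a value below 1, so this is the minimum.

1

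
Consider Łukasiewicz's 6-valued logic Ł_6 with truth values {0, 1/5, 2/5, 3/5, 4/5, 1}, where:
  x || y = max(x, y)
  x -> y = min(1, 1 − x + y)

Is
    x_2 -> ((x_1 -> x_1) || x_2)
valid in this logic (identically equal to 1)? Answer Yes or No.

At x_1 = 1/5, x_2 = 1, for instance:
x_1 -> x_1 = 1/5 -> 1/5 = 1
(x_1 -> x_1) || x_2 = 1 || 1 = 1
x_2 -> ((x_1 -> x_1) || x_2) = 1 -> 1 = 1
and checking the remaining 35 assignments likewise gives ≥ 1 in every case.

Yes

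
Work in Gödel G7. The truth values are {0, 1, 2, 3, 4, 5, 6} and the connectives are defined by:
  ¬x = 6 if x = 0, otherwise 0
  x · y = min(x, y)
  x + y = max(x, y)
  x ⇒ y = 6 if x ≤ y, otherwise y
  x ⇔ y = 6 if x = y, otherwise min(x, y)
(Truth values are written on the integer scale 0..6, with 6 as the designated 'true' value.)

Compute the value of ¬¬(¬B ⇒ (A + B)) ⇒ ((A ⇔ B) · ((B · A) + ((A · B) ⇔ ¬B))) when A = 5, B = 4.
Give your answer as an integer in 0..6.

¬B = ¬4 = 0
A + B = 5 + 4 = 5
¬B ⇒ (A + B) = 0 ⇒ 5 = 6
¬(¬B ⇒ (A + B)) = ¬6 = 0
¬¬(¬B ⇒ (A + B)) = ¬0 = 6
A ⇔ B = 5 ⇔ 4 = 4
B · A = 4 · 5 = 4
A · B = 5 · 4 = 4
¬B = ¬4 = 0
(A · B) ⇔ ¬B = 4 ⇔ 0 = 0
(B · A) + ((A · B) ⇔ ¬B) = 4 + 0 = 4
(A ⇔ B) · ((B · A) + ((A · B) ⇔ ¬B)) = 4 · 4 = 4
¬¬(¬B ⇒ (A + B)) ⇒ ((A ⇔ B) · ((B · A) + ((A · B) ⇔ ¬B))) = 6 ⇒ 4 = 4

4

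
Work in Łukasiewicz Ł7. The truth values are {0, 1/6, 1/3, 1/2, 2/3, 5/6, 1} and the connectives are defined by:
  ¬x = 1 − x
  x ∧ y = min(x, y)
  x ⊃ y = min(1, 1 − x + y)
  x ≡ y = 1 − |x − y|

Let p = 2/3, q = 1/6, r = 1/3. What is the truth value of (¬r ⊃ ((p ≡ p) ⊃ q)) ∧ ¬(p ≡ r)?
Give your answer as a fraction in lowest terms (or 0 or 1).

¬r = ¬1/3 = 2/3
p ≡ p = 2/3 ≡ 2/3 = 1
(p ≡ p) ⊃ q = 1 ⊃ 1/6 = 1/6
¬r ⊃ ((p ≡ p) ⊃ q) = 2/3 ⊃ 1/6 = 1/2
p ≡ r = 2/3 ≡ 1/3 = 2/3
¬(p ≡ r) = ¬2/3 = 1/3
(¬r ⊃ ((p ≡ p) ⊃ q)) ∧ ¬(p ≡ r) = 1/2 ∧ 1/3 = 1/3

1/3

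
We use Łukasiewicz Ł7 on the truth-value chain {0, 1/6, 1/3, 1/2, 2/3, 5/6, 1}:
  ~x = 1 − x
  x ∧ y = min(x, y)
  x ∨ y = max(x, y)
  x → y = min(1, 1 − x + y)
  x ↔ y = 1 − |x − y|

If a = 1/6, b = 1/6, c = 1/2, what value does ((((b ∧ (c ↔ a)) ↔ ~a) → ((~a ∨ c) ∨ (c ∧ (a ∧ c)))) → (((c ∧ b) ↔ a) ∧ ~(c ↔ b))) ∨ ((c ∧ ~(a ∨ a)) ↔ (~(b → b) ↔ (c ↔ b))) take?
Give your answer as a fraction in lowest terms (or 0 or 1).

c ↔ a = 1/2 ↔ 1/6 = 2/3
b ∧ (c ↔ a) = 1/6 ∧ 2/3 = 1/6
~a = ~1/6 = 5/6
(b ∧ (c ↔ a)) ↔ ~a = 1/6 ↔ 5/6 = 1/3
~a = ~1/6 = 5/6
~a ∨ c = 5/6 ∨ 1/2 = 5/6
a ∧ c = 1/6 ∧ 1/2 = 1/6
c ∧ (a ∧ c) = 1/2 ∧ 1/6 = 1/6
(~a ∨ c) ∨ (c ∧ (a ∧ c)) = 5/6 ∨ 1/6 = 5/6
((b ∧ (c ↔ a)) ↔ ~a) → ((~a ∨ c) ∨ (c ∧ (a ∧ c))) = 1/3 → 5/6 = 1
c ∧ b = 1/2 ∧ 1/6 = 1/6
(c ∧ b) ↔ a = 1/6 ↔ 1/6 = 1
c ↔ b = 1/2 ↔ 1/6 = 2/3
~(c ↔ b) = ~2/3 = 1/3
((c ∧ b) ↔ a) ∧ ~(c ↔ b) = 1 ∧ 1/3 = 1/3
(((b ∧ (c ↔ a)) ↔ ~a) → ((~a ∨ c) ∨ (c ∧ (a ∧ c)))) → (((c ∧ b) ↔ a) ∧ ~(c ↔ b)) = 1 → 1/3 = 1/3
a ∨ a = 1/6 ∨ 1/6 = 1/6
~(a ∨ a) = ~1/6 = 5/6
c ∧ ~(a ∨ a) = 1/2 ∧ 5/6 = 1/2
b → b = 1/6 → 1/6 = 1
~(b → b) = ~1 = 0
c ↔ b = 1/2 ↔ 1/6 = 2/3
~(b → b) ↔ (c ↔ b) = 0 ↔ 2/3 = 1/3
(c ∧ ~(a ∨ a)) ↔ (~(b → b) ↔ (c ↔ b)) = 1/2 ↔ 1/3 = 5/6
((((b ∧ (c ↔ a)) ↔ ~a) → ((~a ∨ c) ∨ (c ∧ (a ∧ c)))) → (((c ∧ b) ↔ a) ∧ ~(c ↔ b))) ∨ ((c ∧ ~(a ∨ a)) ↔ (~(b → b) ↔ (c ↔ b))) = 1/3 ∨ 5/6 = 5/6

5/6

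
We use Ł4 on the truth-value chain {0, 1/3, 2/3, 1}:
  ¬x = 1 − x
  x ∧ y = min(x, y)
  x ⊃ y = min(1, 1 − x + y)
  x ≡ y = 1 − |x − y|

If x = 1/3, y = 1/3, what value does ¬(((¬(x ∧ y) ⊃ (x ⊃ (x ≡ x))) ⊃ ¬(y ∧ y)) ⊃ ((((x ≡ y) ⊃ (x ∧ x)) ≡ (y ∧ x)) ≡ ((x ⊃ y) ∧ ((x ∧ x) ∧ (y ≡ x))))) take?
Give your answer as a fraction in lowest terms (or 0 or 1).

x ∧ y = 1/3 ∧ 1/3 = 1/3
¬(x ∧ y) = ¬1/3 = 2/3
x ≡ x = 1/3 ≡ 1/3 = 1
x ⊃ (x ≡ x) = 1/3 ⊃ 1 = 1
¬(x ∧ y) ⊃ (x ⊃ (x ≡ x)) = 2/3 ⊃ 1 = 1
y ∧ y = 1/3 ∧ 1/3 = 1/3
¬(y ∧ y) = ¬1/3 = 2/3
(¬(x ∧ y) ⊃ (x ⊃ (x ≡ x))) ⊃ ¬(y ∧ y) = 1 ⊃ 2/3 = 2/3
x ≡ y = 1/3 ≡ 1/3 = 1
x ∧ x = 1/3 ∧ 1/3 = 1/3
(x ≡ y) ⊃ (x ∧ x) = 1 ⊃ 1/3 = 1/3
y ∧ x = 1/3 ∧ 1/3 = 1/3
((x ≡ y) ⊃ (x ∧ x)) ≡ (y ∧ x) = 1/3 ≡ 1/3 = 1
x ⊃ y = 1/3 ⊃ 1/3 = 1
x ∧ x = 1/3 ∧ 1/3 = 1/3
y ≡ x = 1/3 ≡ 1/3 = 1
(x ∧ x) ∧ (y ≡ x) = 1/3 ∧ 1 = 1/3
(x ⊃ y) ∧ ((x ∧ x) ∧ (y ≡ x)) = 1 ∧ 1/3 = 1/3
(((x ≡ y) ⊃ (x ∧ x)) ≡ (y ∧ x)) ≡ ((x ⊃ y) ∧ ((x ∧ x) ∧ (y ≡ x))) = 1 ≡ 1/3 = 1/3
((¬(x ∧ y) ⊃ (x ⊃ (x ≡ x))) ⊃ ¬(y ∧ y)) ⊃ ((((x ≡ y) ⊃ (x ∧ x)) ≡ (y ∧ x)) ≡ ((x ⊃ y) ∧ ((x ∧ x) ∧ (y ≡ x)))) = 2/3 ⊃ 1/3 = 2/3
¬(((¬(x ∧ y) ⊃ (x ⊃ (x ≡ x))) ⊃ ¬(y ∧ y)) ⊃ ((((x ≡ y) ⊃ (x ∧ x)) ≡ (y ∧ x)) ≡ ((x ⊃ y) ∧ ((x ∧ x) ∧ (y ≡ x))))) = ¬2/3 = 1/3

1/3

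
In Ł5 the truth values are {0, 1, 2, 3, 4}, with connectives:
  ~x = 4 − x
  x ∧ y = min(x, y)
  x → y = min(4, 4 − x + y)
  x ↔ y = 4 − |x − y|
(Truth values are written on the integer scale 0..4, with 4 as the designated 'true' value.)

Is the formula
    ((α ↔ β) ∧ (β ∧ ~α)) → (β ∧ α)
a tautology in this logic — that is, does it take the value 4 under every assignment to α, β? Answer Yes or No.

No

Counterexample: take α = 0, β = 1.
α ↔ β = 0 ↔ 1 = 3
~α = ~0 = 4
β ∧ ~α = 1 ∧ 4 = 1
(α ↔ β) ∧ (β ∧ ~α) = 3 ∧ 1 = 1
β ∧ α = 1 ∧ 0 = 0
((α ↔ β) ∧ (β ∧ ~α)) → (β ∧ α) = 1 → 0 = 3
This gives 3 ≠ 4.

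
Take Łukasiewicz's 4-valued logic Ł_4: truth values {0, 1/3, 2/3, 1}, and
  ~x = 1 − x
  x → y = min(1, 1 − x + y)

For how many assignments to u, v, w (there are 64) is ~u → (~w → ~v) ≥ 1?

value 1: 54 assignments (counts)
value 2/3: 6 assignments
value 1/3: 3 assignments
value 0: 1 assignment
So 54 of the 64 assignments meet the threshold.

54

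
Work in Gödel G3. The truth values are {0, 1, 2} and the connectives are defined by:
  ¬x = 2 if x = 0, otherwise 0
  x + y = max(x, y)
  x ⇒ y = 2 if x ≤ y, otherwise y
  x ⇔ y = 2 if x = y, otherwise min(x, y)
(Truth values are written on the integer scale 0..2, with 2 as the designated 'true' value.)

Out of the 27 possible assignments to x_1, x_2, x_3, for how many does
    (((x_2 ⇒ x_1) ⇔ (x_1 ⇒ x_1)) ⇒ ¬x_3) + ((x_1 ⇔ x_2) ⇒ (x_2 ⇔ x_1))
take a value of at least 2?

27

value 2: 27 assignments (counts)
So 27 of the 27 assignments meet the threshold.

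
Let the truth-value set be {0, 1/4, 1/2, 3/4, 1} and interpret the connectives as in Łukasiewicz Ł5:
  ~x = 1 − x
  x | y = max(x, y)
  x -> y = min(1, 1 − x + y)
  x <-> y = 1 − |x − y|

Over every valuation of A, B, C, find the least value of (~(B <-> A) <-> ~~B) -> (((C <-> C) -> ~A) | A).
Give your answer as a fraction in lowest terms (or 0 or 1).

Take A = 1/2, B = 1/4, C = 0:
B <-> A = 1/4 <-> 1/2 = 3/4
~(B <-> A) = ~3/4 = 1/4
~B = ~1/4 = 3/4
~~B = ~3/4 = 1/4
~(B <-> A) <-> ~~B = 1/4 <-> 1/4 = 1
C <-> C = 0 <-> 0 = 1
~A = ~1/2 = 1/2
(C <-> C) -> ~A = 1 -> 1/2 = 1/2
((C <-> C) -> ~A) | A = 1/2 | 1/2 = 1/2
(~(B <-> A) <-> ~~B) -> (((C <-> C) -> ~A) | A) = 1 -> 1/2 = 1/2
No assignment yields a value below 1/2, so this is the minimum.

1/2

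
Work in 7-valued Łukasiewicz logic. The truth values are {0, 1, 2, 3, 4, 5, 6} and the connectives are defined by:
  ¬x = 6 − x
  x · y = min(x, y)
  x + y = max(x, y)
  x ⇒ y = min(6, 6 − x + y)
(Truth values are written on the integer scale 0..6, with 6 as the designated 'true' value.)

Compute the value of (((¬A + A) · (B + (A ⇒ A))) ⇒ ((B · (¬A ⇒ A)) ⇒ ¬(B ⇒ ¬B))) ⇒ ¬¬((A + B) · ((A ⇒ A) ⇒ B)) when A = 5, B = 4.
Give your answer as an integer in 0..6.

5

¬A = ¬5 = 1
¬A + A = 1 + 5 = 5
A ⇒ A = 5 ⇒ 5 = 6
B + (A ⇒ A) = 4 + 6 = 6
(¬A + A) · (B + (A ⇒ A)) = 5 · 6 = 5
¬A = ¬5 = 1
¬A ⇒ A = 1 ⇒ 5 = 6
B · (¬A ⇒ A) = 4 · 6 = 4
¬B = ¬4 = 2
B ⇒ ¬B = 4 ⇒ 2 = 4
¬(B ⇒ ¬B) = ¬4 = 2
(B · (¬A ⇒ A)) ⇒ ¬(B ⇒ ¬B) = 4 ⇒ 2 = 4
((¬A + A) · (B + (A ⇒ A))) ⇒ ((B · (¬A ⇒ A)) ⇒ ¬(B ⇒ ¬B)) = 5 ⇒ 4 = 5
A + B = 5 + 4 = 5
A ⇒ A = 5 ⇒ 5 = 6
(A ⇒ A) ⇒ B = 6 ⇒ 4 = 4
(A + B) · ((A ⇒ A) ⇒ B) = 5 · 4 = 4
¬((A + B) · ((A ⇒ A) ⇒ B)) = ¬4 = 2
¬¬((A + B) · ((A ⇒ A) ⇒ B)) = ¬2 = 4
(((¬A + A) · (B + (A ⇒ A))) ⇒ ((B · (¬A ⇒ A)) ⇒ ¬(B ⇒ ¬B))) ⇒ ¬¬((A + B) · ((A ⇒ A) ⇒ B)) = 5 ⇒ 4 = 5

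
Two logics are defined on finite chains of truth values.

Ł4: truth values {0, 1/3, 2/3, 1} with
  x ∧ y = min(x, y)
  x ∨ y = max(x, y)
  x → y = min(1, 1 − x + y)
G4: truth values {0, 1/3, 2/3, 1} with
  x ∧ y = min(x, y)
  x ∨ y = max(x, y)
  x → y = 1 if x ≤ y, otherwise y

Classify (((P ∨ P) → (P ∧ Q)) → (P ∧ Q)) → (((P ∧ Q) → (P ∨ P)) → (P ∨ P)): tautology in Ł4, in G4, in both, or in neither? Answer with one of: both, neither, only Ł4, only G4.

only Ł4

In Ł4: every assignment gives 1 — tautology.
In G4: at P = 1/3, Q = 0 the value is 1/3 — not a tautology.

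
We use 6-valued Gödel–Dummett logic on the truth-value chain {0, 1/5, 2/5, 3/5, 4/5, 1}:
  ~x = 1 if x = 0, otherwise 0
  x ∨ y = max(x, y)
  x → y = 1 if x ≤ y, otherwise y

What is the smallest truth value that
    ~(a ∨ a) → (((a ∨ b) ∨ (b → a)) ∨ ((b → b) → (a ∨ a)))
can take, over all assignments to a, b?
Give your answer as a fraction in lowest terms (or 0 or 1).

Take a = 0, b = 1/5:
a ∨ a = 0 ∨ 0 = 0
~(a ∨ a) = ~0 = 1
a ∨ b = 0 ∨ 1/5 = 1/5
b → a = 1/5 → 0 = 0
(a ∨ b) ∨ (b → a) = 1/5 ∨ 0 = 1/5
b → b = 1/5 → 1/5 = 1
a ∨ a = 0 ∨ 0 = 0
(b → b) → (a ∨ a) = 1 → 0 = 0
((a ∨ b) ∨ (b → a)) ∨ ((b → b) → (a ∨ a)) = 1/5 ∨ 0 = 1/5
~(a ∨ a) → (((a ∨ b) ∨ (b → a)) ∨ ((b → b) → (a ∨ a))) = 1 → 1/5 = 1/5
No assignment yields a value below 1/5, so this is the minimum.

1/5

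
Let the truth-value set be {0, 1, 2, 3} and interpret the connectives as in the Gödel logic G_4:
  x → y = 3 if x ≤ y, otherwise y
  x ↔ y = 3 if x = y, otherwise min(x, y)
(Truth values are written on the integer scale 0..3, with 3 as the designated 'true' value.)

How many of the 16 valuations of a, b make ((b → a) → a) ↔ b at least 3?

7

a = 0, b = 0 ↦ 3  ≥
a = 0, b = 1 ↦ 1  <
a = 0, b = 2 ↦ 2  <
a = 0, b = 3 ↦ 3  ≥
a = 1, b = 0 ↦ 0  <
a = 1, b = 1 ↦ 3  ≥
a = 1, b = 2 ↦ 2  <
a = 1, b = 3 ↦ 3  ≥
a = 2, b = 0 ↦ 0  <
a = 2, b = 1 ↦ 1  <
a = 2, b = 2 ↦ 3  ≥
a = 2, b = 3 ↦ 3  ≥
a = 3, b = 0 ↦ 0  <
a = 3, b = 1 ↦ 1  <
a = 3, b = 2 ↦ 2  <
a = 3, b = 3 ↦ 3  ≥
So 7 of the 16 assignments meet the threshold.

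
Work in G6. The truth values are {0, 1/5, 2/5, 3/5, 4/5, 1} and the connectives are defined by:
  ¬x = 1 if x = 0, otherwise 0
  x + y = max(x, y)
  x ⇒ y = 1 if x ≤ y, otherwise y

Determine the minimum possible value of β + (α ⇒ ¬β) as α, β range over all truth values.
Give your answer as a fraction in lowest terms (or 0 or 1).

Take α = 1/5, β = 1/5:
¬β = ¬1/5 = 0
α ⇒ ¬β = 1/5 ⇒ 0 = 0
β + (α ⇒ ¬β) = 1/5 + 0 = 1/5
No assignment yields a value below 1/5, so this is the minimum.

1/5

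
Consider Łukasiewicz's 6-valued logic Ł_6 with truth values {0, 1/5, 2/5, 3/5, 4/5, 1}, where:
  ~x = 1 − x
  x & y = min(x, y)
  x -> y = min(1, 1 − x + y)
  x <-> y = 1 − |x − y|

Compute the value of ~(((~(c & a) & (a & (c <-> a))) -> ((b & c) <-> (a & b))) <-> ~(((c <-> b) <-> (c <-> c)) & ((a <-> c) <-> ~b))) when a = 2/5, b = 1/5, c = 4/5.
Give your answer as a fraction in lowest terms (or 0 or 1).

c & a = 4/5 & 2/5 = 2/5
~(c & a) = ~2/5 = 3/5
c <-> a = 4/5 <-> 2/5 = 3/5
a & (c <-> a) = 2/5 & 3/5 = 2/5
~(c & a) & (a & (c <-> a)) = 3/5 & 2/5 = 2/5
b & c = 1/5 & 4/5 = 1/5
a & b = 2/5 & 1/5 = 1/5
(b & c) <-> (a & b) = 1/5 <-> 1/5 = 1
(~(c & a) & (a & (c <-> a))) -> ((b & c) <-> (a & b)) = 2/5 -> 1 = 1
c <-> b = 4/5 <-> 1/5 = 2/5
c <-> c = 4/5 <-> 4/5 = 1
(c <-> b) <-> (c <-> c) = 2/5 <-> 1 = 2/5
a <-> c = 2/5 <-> 4/5 = 3/5
~b = ~1/5 = 4/5
(a <-> c) <-> ~b = 3/5 <-> 4/5 = 4/5
((c <-> b) <-> (c <-> c)) & ((a <-> c) <-> ~b) = 2/5 & 4/5 = 2/5
~(((c <-> b) <-> (c <-> c)) & ((a <-> c) <-> ~b)) = ~2/5 = 3/5
((~(c & a) & (a & (c <-> a))) -> ((b & c) <-> (a & b))) <-> ~(((c <-> b) <-> (c <-> c)) & ((a <-> c) <-> ~b)) = 1 <-> 3/5 = 3/5
~(((~(c & a) & (a & (c <-> a))) -> ((b & c) <-> (a & b))) <-> ~(((c <-> b) <-> (c <-> c)) & ((a <-> c) <-> ~b))) = ~3/5 = 2/5

2/5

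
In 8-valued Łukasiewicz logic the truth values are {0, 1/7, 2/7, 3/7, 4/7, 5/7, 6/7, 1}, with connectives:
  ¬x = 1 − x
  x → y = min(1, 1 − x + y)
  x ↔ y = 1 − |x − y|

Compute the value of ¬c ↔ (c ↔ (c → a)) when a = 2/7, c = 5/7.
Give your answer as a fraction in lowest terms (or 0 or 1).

3/7

¬c = ¬5/7 = 2/7
c → a = 5/7 → 2/7 = 4/7
c ↔ (c → a) = 5/7 ↔ 4/7 = 6/7
¬c ↔ (c ↔ (c → a)) = 2/7 ↔ 6/7 = 3/7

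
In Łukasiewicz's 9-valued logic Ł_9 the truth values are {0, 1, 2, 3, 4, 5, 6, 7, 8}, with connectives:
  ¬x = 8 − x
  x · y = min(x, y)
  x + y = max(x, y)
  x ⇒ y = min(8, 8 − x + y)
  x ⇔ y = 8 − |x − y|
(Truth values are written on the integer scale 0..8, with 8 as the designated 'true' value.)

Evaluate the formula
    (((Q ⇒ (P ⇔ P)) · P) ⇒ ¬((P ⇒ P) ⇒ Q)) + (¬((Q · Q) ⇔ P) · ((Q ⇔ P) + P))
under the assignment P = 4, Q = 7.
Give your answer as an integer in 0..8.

5

P ⇔ P = 4 ⇔ 4 = 8
Q ⇒ (P ⇔ P) = 7 ⇒ 8 = 8
(Q ⇒ (P ⇔ P)) · P = 8 · 4 = 4
P ⇒ P = 4 ⇒ 4 = 8
(P ⇒ P) ⇒ Q = 8 ⇒ 7 = 7
¬((P ⇒ P) ⇒ Q) = ¬7 = 1
((Q ⇒ (P ⇔ P)) · P) ⇒ ¬((P ⇒ P) ⇒ Q) = 4 ⇒ 1 = 5
Q · Q = 7 · 7 = 7
(Q · Q) ⇔ P = 7 ⇔ 4 = 5
¬((Q · Q) ⇔ P) = ¬5 = 3
Q ⇔ P = 7 ⇔ 4 = 5
(Q ⇔ P) + P = 5 + 4 = 5
¬((Q · Q) ⇔ P) · ((Q ⇔ P) + P) = 3 · 5 = 3
(((Q ⇒ (P ⇔ P)) · P) ⇒ ¬((P ⇒ P) ⇒ Q)) + (¬((Q · Q) ⇔ P) · ((Q ⇔ P) + P)) = 5 + 3 = 5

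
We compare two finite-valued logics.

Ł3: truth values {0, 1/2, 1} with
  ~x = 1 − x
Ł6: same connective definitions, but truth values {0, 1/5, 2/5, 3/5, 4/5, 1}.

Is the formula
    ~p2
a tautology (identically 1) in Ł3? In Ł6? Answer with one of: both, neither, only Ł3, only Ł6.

In Ł3: at p2 = 1/2 the value is 1/2 — not a tautology.
In Ł6: at p2 = 1/5 the value is 4/5 — not a tautology.

neither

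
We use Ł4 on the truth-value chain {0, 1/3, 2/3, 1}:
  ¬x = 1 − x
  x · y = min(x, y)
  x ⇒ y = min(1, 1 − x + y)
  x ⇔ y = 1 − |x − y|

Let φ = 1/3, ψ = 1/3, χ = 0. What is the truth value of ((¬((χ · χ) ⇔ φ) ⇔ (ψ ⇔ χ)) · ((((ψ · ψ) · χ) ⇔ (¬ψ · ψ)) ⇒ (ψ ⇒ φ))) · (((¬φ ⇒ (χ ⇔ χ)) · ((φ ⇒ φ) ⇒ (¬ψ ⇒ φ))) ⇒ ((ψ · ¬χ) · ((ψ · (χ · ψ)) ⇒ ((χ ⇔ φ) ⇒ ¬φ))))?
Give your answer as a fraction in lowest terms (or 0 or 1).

χ · χ = 0 · 0 = 0
(χ · χ) ⇔ φ = 0 ⇔ 1/3 = 2/3
¬((χ · χ) ⇔ φ) = ¬2/3 = 1/3
ψ ⇔ χ = 1/3 ⇔ 0 = 2/3
¬((χ · χ) ⇔ φ) ⇔ (ψ ⇔ χ) = 1/3 ⇔ 2/3 = 2/3
ψ · ψ = 1/3 · 1/3 = 1/3
(ψ · ψ) · χ = 1/3 · 0 = 0
¬ψ = ¬1/3 = 2/3
¬ψ · ψ = 2/3 · 1/3 = 1/3
((ψ · ψ) · χ) ⇔ (¬ψ · ψ) = 0 ⇔ 1/3 = 2/3
ψ ⇒ φ = 1/3 ⇒ 1/3 = 1
(((ψ · ψ) · χ) ⇔ (¬ψ · ψ)) ⇒ (ψ ⇒ φ) = 2/3 ⇒ 1 = 1
(¬((χ · χ) ⇔ φ) ⇔ (ψ ⇔ χ)) · ((((ψ · ψ) · χ) ⇔ (¬ψ · ψ)) ⇒ (ψ ⇒ φ)) = 2/3 · 1 = 2/3
¬φ = ¬1/3 = 2/3
χ ⇔ χ = 0 ⇔ 0 = 1
¬φ ⇒ (χ ⇔ χ) = 2/3 ⇒ 1 = 1
φ ⇒ φ = 1/3 ⇒ 1/3 = 1
¬ψ = ¬1/3 = 2/3
¬ψ ⇒ φ = 2/3 ⇒ 1/3 = 2/3
(φ ⇒ φ) ⇒ (¬ψ ⇒ φ) = 1 ⇒ 2/3 = 2/3
(¬φ ⇒ (χ ⇔ χ)) · ((φ ⇒ φ) ⇒ (¬ψ ⇒ φ)) = 1 · 2/3 = 2/3
¬χ = ¬0 = 1
ψ · ¬χ = 1/3 · 1 = 1/3
χ · ψ = 0 · 1/3 = 0
ψ · (χ · ψ) = 1/3 · 0 = 0
χ ⇔ φ = 0 ⇔ 1/3 = 2/3
¬φ = ¬1/3 = 2/3
(χ ⇔ φ) ⇒ ¬φ = 2/3 ⇒ 2/3 = 1
(ψ · (χ · ψ)) ⇒ ((χ ⇔ φ) ⇒ ¬φ) = 0 ⇒ 1 = 1
(ψ · ¬χ) · ((ψ · (χ · ψ)) ⇒ ((χ ⇔ φ) ⇒ ¬φ)) = 1/3 · 1 = 1/3
((¬φ ⇒ (χ ⇔ χ)) · ((φ ⇒ φ) ⇒ (¬ψ ⇒ φ))) ⇒ ((ψ · ¬χ) · ((ψ · (χ · ψ)) ⇒ ((χ ⇔ φ) ⇒ ¬φ))) = 2/3 ⇒ 1/3 = 2/3
((¬((χ · χ) ⇔ φ) ⇔ (ψ ⇔ χ)) · ((((ψ · ψ) · χ) ⇔ (¬ψ · ψ)) ⇒ (ψ ⇒ φ))) · (((¬φ ⇒ (χ ⇔ χ)) · ((φ ⇒ φ) ⇒ (¬ψ ⇒ φ))) ⇒ ((ψ · ¬χ) · ((ψ · (χ · ψ)) ⇒ ((χ ⇔ φ) ⇒ ¬φ)))) = 2/3 · 2/3 = 2/3

2/3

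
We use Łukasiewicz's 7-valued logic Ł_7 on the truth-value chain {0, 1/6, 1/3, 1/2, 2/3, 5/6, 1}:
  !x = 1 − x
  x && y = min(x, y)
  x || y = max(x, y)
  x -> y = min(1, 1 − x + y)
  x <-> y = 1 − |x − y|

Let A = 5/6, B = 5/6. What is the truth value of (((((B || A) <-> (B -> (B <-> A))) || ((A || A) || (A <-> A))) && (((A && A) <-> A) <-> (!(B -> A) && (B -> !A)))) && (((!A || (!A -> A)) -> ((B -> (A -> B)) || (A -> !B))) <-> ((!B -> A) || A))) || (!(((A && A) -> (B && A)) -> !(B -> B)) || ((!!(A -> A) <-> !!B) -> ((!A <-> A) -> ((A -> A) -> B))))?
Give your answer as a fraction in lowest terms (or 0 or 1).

1

B || A = 5/6 || 5/6 = 5/6
B <-> A = 5/6 <-> 5/6 = 1
B -> (B <-> A) = 5/6 -> 1 = 1
(B || A) <-> (B -> (B <-> A)) = 5/6 <-> 1 = 5/6
A || A = 5/6 || 5/6 = 5/6
A <-> A = 5/6 <-> 5/6 = 1
(A || A) || (A <-> A) = 5/6 || 1 = 1
((B || A) <-> (B -> (B <-> A))) || ((A || A) || (A <-> A)) = 5/6 || 1 = 1
A && A = 5/6 && 5/6 = 5/6
(A && A) <-> A = 5/6 <-> 5/6 = 1
B -> A = 5/6 -> 5/6 = 1
!(B -> A) = !1 = 0
!A = !5/6 = 1/6
B -> !A = 5/6 -> 1/6 = 1/3
!(B -> A) && (B -> !A) = 0 && 1/3 = 0
((A && A) <-> A) <-> (!(B -> A) && (B -> !A)) = 1 <-> 0 = 0
(((B || A) <-> (B -> (B <-> A))) || ((A || A) || (A <-> A))) && (((A && A) <-> A) <-> (!(B -> A) && (B -> !A))) = 1 && 0 = 0
!A = !5/6 = 1/6
!A = !5/6 = 1/6
!A -> A = 1/6 -> 5/6 = 1
!A || (!A -> A) = 1/6 || 1 = 1
A -> B = 5/6 -> 5/6 = 1
B -> (A -> B) = 5/6 -> 1 = 1
!B = !5/6 = 1/6
A -> !B = 5/6 -> 1/6 = 1/3
(B -> (A -> B)) || (A -> !B) = 1 || 1/3 = 1
(!A || (!A -> A)) -> ((B -> (A -> B)) || (A -> !B)) = 1 -> 1 = 1
!B = !5/6 = 1/6
!B -> A = 1/6 -> 5/6 = 1
(!B -> A) || A = 1 || 5/6 = 1
((!A || (!A -> A)) -> ((B -> (A -> B)) || (A -> !B))) <-> ((!B -> A) || A) = 1 <-> 1 = 1
((((B || A) <-> (B -> (B <-> A))) || ((A || A) || (A <-> A))) && (((A && A) <-> A) <-> (!(B -> A) && (B -> !A)))) && (((!A || (!A -> A)) -> ((B -> (A -> B)) || (A -> !B))) <-> ((!B -> A) || A)) = 0 && 1 = 0
A && A = 5/6 && 5/6 = 5/6
B && A = 5/6 && 5/6 = 5/6
(A && A) -> (B && A) = 5/6 -> 5/6 = 1
B -> B = 5/6 -> 5/6 = 1
!(B -> B) = !1 = 0
((A && A) -> (B && A)) -> !(B -> B) = 1 -> 0 = 0
!(((A && A) -> (B && A)) -> !(B -> B)) = !0 = 1
A -> A = 5/6 -> 5/6 = 1
!(A -> A) = !1 = 0
!!(A -> A) = !0 = 1
!B = !5/6 = 1/6
!!B = !1/6 = 5/6
!!(A -> A) <-> !!B = 1 <-> 5/6 = 5/6
!A = !5/6 = 1/6
!A <-> A = 1/6 <-> 5/6 = 1/3
A -> A = 5/6 -> 5/6 = 1
(A -> A) -> B = 1 -> 5/6 = 5/6
(!A <-> A) -> ((A -> A) -> B) = 1/3 -> 5/6 = 1
(!!(A -> A) <-> !!B) -> ((!A <-> A) -> ((A -> A) -> B)) = 5/6 -> 1 = 1
!(((A && A) -> (B && A)) -> !(B -> B)) || ((!!(A -> A) <-> !!B) -> ((!A <-> A) -> ((A -> A) -> B))) = 1 || 1 = 1
(((((B || A) <-> (B -> (B <-> A))) || ((A || A) || (A <-> A))) && (((A && A) <-> A) <-> (!(B -> A) && (B -> !A)))) && (((!A || (!A -> A)) -> ((B -> (A -> B)) || (A -> !B))) <-> ((!B -> A) || A))) || (!(((A && A) -> (B && A)) -> !(B -> B)) || ((!!(A -> A) <-> !!B) -> ((!A <-> A) -> ((A -> A) -> B)))) = 0 || 1 = 1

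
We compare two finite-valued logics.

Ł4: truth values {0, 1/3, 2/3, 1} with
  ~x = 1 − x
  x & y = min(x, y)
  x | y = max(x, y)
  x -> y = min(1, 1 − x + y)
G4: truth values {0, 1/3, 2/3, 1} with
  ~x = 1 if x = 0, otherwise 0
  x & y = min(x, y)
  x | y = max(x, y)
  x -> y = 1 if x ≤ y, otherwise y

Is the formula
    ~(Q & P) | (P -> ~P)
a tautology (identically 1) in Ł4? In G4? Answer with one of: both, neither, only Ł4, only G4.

neither

In Ł4: at P = 2/3, Q = 1/3 the value is 2/3 — not a tautology.
In G4: at P = 1/3, Q = 1/3 the value is 0 — not a tautology.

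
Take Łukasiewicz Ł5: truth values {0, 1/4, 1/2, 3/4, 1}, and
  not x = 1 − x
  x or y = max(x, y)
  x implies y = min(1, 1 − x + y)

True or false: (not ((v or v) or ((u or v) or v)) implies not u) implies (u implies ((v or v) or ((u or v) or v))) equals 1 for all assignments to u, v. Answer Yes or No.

Yes

At u = 1/2, v = 1/2, for instance:
v or v = 1/2 or 1/2 = 1/2
u or v = 1/2 or 1/2 = 1/2
(u or v) or v = 1/2 or 1/2 = 1/2
(v or v) or ((u or v) or v) = 1/2 or 1/2 = 1/2
not ((v or v) or ((u or v) or v)) = not 1/2 = 1/2
not u = not 1/2 = 1/2
not ((v or v) or ((u or v) or v)) implies not u = 1/2 implies 1/2 = 1
u implies ((v or v) or ((u or v) or v)) = 1/2 implies 1/2 = 1
(not ((v or v) or ((u or v) or v)) implies not u) implies (u implies ((v or v) or ((u or v) or v))) = 1 implies 1 = 1
and checking the remaining 24 assignments likewise gives ≥ 1 in every case.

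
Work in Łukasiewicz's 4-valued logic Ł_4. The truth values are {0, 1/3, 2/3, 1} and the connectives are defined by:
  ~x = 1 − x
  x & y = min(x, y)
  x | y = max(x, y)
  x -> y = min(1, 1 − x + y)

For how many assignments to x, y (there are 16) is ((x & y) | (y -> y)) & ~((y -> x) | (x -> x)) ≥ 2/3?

0

x = 0, y = 0 ↦ 0  <
x = 0, y = 1/3 ↦ 0  <
x = 0, y = 2/3 ↦ 0  <
x = 0, y = 1 ↦ 0  <
x = 1/3, y = 0 ↦ 0  <
x = 1/3, y = 1/3 ↦ 0  <
x = 1/3, y = 2/3 ↦ 0  <
x = 1/3, y = 1 ↦ 0  <
x = 2/3, y = 0 ↦ 0  <
x = 2/3, y = 1/3 ↦ 0  <
x = 2/3, y = 2/3 ↦ 0  <
x = 2/3, y = 1 ↦ 0  <
x = 1, y = 0 ↦ 0  <
x = 1, y = 1/3 ↦ 0  <
x = 1, y = 2/3 ↦ 0  <
x = 1, y = 1 ↦ 0  <
So 0 of the 16 assignments meet the threshold.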